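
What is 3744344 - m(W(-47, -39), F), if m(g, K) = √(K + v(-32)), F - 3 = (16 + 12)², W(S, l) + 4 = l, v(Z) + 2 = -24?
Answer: 3744344 - √761 ≈ 3.7443e+6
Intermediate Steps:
v(Z) = -26 (v(Z) = -2 - 24 = -26)
W(S, l) = -4 + l
F = 787 (F = 3 + (16 + 12)² = 3 + 28² = 3 + 784 = 787)
m(g, K) = √(-26 + K) (m(g, K) = √(K - 26) = √(-26 + K))
3744344 - m(W(-47, -39), F) = 3744344 - √(-26 + 787) = 3744344 - √761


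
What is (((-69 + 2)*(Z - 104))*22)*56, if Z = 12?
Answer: 7594048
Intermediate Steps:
(((-69 + 2)*(Z - 104))*22)*56 = (((-69 + 2)*(12 - 104))*22)*56 = (-67*(-92)*22)*56 = (6164*22)*56 = 135608*56 = 7594048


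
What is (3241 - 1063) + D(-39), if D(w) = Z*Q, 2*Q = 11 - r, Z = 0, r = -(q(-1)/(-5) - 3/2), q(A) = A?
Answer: 2178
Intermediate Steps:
r = 13/10 (r = -(-1/(-5) - 3/2) = -(-1*(-⅕) - 3*½) = -(⅕ - 3/2) = -1*(-13/10) = 13/10 ≈ 1.3000)
Q = 97/20 (Q = (11 - 1*13/10)/2 = (11 - 13/10)/2 = (½)*(97/10) = 97/20 ≈ 4.8500)
D(w) = 0 (D(w) = 0*(97/20) = 0)
(3241 - 1063) + D(-39) = (3241 - 1063) + 0 = 2178 + 0 = 2178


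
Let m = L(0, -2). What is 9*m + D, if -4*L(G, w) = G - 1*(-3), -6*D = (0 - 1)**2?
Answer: -83/12 ≈ -6.9167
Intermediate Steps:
D = -1/6 (D = -(0 - 1)**2/6 = -1/6*(-1)**2 = -1/6*1 = -1/6 ≈ -0.16667)
L(G, w) = -3/4 - G/4 (L(G, w) = -(G - 1*(-3))/4 = -(G + 3)/4 = -(3 + G)/4 = -3/4 - G/4)
m = -3/4 (m = -3/4 - 1/4*0 = -3/4 + 0 = -3/4 ≈ -0.75000)
9*m + D = 9*(-3/4) - 1/6 = -27/4 - 1/6 = -83/12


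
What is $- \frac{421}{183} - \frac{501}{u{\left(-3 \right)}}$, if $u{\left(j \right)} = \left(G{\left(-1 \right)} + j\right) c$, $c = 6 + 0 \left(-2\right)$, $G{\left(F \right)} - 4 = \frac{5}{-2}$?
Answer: $\frac{9766}{183} \approx 53.366$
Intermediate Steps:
$G{\left(F \right)} = \frac{3}{2}$ ($G{\left(F \right)} = 4 + \frac{5}{-2} = 4 + 5 \left(- \frac{1}{2}\right) = 4 - \frac{5}{2} = \frac{3}{2}$)
$c = 6$ ($c = 6 + 0 = 6$)
$u{\left(j \right)} = 9 + 6 j$ ($u{\left(j \right)} = \left(\frac{3}{2} + j\right) 6 = 9 + 6 j$)
$- \frac{421}{183} - \frac{501}{u{\left(-3 \right)}} = - \frac{421}{183} - \frac{501}{9 + 6 \left(-3\right)} = \left(-421\right) \frac{1}{183} - \frac{501}{9 - 18} = - \frac{421}{183} - \frac{501}{-9} = - \frac{421}{183} - - \frac{167}{3} = - \frac{421}{183} + \frac{167}{3} = \frac{9766}{183}$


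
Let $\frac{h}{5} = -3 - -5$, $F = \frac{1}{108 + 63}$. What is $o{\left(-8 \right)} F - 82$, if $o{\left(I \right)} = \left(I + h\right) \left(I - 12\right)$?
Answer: $- \frac{14062}{171} \approx -82.234$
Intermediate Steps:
$F = \frac{1}{171} \approx 0.005848$
$h = 10$ ($h = 5 \left(-3 - -5\right) = 5 \left(-3 + 5\right) = 5 \cdot 2 = 10$)
$o{\left(I \right)} = \left(-12 + I\right) \left(10 + I\right)$ ($o{\left(I \right)} = \left(I + 10\right) \left(I - 12\right) = \left(10 + I\right) \left(-12 + I\right) = \left(-12 + I\right) \left(10 + I\right)$)
$o{\left(-8 \right)} F - 82 = \left(-120 + \left(-8\right)^{2} - -16\right) \frac{1}{171} - 82 = \left(-120 + 64 + 16\right) \frac{1}{171} - 82 = \left(-40\right) \frac{1}{171} - 82 = - \frac{40}{171} - 82 = - \frac{14062}{171}$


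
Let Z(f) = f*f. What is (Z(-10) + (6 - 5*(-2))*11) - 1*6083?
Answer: -5807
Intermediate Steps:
Z(f) = f²
(Z(-10) + (6 - 5*(-2))*11) - 1*6083 = ((-10)² + (6 - 5*(-2))*11) - 1*6083 = (100 + (6 + 10)*11) - 6083 = (100 + 16*11) - 6083 = (100 + 176) - 6083 = 276 - 6083 = -5807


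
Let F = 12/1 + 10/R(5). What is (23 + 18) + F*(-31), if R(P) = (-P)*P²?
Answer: -8213/25 ≈ -328.52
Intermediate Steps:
R(P) = -P³
F = 298/25 (F = 12/1 + 10/((-1*5³)) = 12*1 + 10/((-1*125)) = 12 + 10/(-125) = 12 + 10*(-1/125) = 12 - 2/25 = 298/25 ≈ 11.920)
(23 + 18) + F*(-31) = (23 + 18) + (298/25)*(-31) = 41 - 9238/25 = -8213/25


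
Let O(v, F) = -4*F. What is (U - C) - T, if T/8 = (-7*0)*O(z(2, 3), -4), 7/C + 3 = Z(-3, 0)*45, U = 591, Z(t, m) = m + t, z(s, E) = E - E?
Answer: 81565/138 ≈ 591.05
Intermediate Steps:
z(s, E) = 0
C = -7/138 (C = 7/(-3 + (0 - 3)*45) = 7/(-3 - 3*45) = 7/(-3 - 135) = 7/(-138) = 7*(-1/138) = -7/138 ≈ -0.050725)
T = 0 (T = 8*((-7*0)*(-4*(-4))) = 8*(0*16) = 8*0 = 0)
(U - C) - T = (591 - 1*(-7/138)) - 1*0 = (591 + 7/138) + 0 = 81565/138 + 0 = 81565/138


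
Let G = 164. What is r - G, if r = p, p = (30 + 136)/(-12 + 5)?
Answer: -1314/7 ≈ -187.71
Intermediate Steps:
p = -166/7 (p = 166/(-7) = 166*(-⅐) = -166/7 ≈ -23.714)
r = -166/7 ≈ -23.714
r - G = -166/7 - 1*164 = -166/7 - 164 = -1314/7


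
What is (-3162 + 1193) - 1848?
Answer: -3817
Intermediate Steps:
(-3162 + 1193) - 1848 = -1969 - 1848 = -3817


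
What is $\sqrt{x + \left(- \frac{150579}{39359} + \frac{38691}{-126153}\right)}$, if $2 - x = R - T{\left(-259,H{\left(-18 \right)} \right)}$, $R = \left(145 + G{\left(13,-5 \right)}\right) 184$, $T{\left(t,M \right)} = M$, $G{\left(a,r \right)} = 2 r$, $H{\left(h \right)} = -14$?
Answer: $\frac{6 i \sqrt{210149960334520138995}}{551695103} \approx 157.66 i$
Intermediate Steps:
$R = 24840$ ($R = \left(145 + 2 \left(-5\right)\right) 184 = \left(145 - 10\right) 184 = 135 \cdot 184 = 24840$)
$x = -24852$ ($x = 2 - \left(24840 - -14\right) = 2 - \left(24840 + 14\right) = 2 - 24854 = -24852$)
$\sqrt{x + \left(- \frac{150579}{39359} + \frac{38691}{-126153}\right)} = \sqrt{-24852 + \left(- \frac{150579}{39359} + \frac{38691}{-126153}\right)} = \sqrt{-24852 + \left(\left(-150579\right) \frac{1}{39359} + 38691 \left(- \frac{1}{126153}\right)\right)} = \sqrt{-24852 - \frac{2279870184}{551695103}} = \sqrt{- \frac{13713006569940}{551695103}} = \frac{6 i \sqrt{210149960334520138995}}{551695103}$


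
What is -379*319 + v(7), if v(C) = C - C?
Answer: -120901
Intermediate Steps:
v(C) = 0
-379*319 + v(7) = -379*319 + 0 = -120901 + 0 = -120901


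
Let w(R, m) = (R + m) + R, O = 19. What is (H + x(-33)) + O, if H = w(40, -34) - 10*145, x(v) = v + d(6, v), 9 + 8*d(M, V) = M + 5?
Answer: -5671/4 ≈ -1417.8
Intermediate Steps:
d(M, V) = -1/2 + M/8 (d(M, V) = -9/8 + (M + 5)/8 = -9/8 + (5 + M)/8 = -9/8 + (5/8 + M/8) = -1/2 + M/8)
x(v) = 1/4 + v (x(v) = v + (-1/2 + (1/8)*6) = v + (-1/2 + 3/4) = v + 1/4 = 1/4 + v)
w(R, m) = m + 2*R
H = -1404 (H = (-34 + 2*40) - 10*145 = (-34 + 80) - 1*1450 = 46 - 1450 = -1404)
(H + x(-33)) + O = (-1404 + (1/4 - 33)) + 19 = (-1404 - 131/4) + 19 = -5747/4 + 19 = -5671/4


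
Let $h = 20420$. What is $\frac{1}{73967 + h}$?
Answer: $\frac{1}{94387} \approx 1.0595 \cdot 10^{-5}$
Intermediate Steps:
$\frac{1}{73967 + h} = \frac{1}{73967 + 20420} = \frac{1}{94387}$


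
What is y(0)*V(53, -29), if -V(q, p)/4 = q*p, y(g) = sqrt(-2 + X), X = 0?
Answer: 6148*I*sqrt(2) ≈ 8694.6*I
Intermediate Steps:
y(g) = I*sqrt(2) (y(g) = sqrt(-2 + 0) = sqrt(-2) = I*sqrt(2))
V(q, p) = -4*p*q (V(q, p) = -4*q*p = -4*p*q)
y(0)*V(53, -29) = (I*sqrt(2))*(-4*(-29)*53) = (I*sqrt(2))*6148 = 6148*I*sqrt(2)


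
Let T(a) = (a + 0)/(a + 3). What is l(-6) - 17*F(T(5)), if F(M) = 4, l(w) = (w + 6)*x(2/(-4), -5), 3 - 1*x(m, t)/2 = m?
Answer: -68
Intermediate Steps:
T(a) = a/(3 + a)
x(m, t) = 6 - 2*m
l(w) = 42 + 7*w (l(w) = (w + 6)*(6 - 4/(-4)) = (6 + w)*(6 - 4*(-1)/4) = (6 + w)*(6 - 2*(-½)) = (6 + w)*(6 + 1) = (6 + w)*7 = 42 + 7*w)
l(-6) - 17*F(T(5)) = (42 + 7*(-6)) - 17*4 = (42 - 42) - 68 = 0 - 68 = -68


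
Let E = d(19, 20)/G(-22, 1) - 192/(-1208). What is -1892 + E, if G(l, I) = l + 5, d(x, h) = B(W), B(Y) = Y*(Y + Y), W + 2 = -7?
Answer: -4880818/2567 ≈ -1901.4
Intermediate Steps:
W = -9 (W = -2 - 7 = -9)
B(Y) = 2*Y² (B(Y) = Y*(2*Y) = 2*Y²)
d(x, h) = 162 (d(x, h) = 2*(-9)² = 2*81 = 162)
G(l, I) = 5 + l
E = -24054/2567 (E = 162/(5 - 22) - 192/(-1208) = 162/(-17) - 192*(-1/1208) = 162*(-1/17) + 24/151 = -162/17 + 24/151 = -24054/2567 ≈ -9.3705)
-1892 + E = -1892 - 24054/2567 = -4880818/2567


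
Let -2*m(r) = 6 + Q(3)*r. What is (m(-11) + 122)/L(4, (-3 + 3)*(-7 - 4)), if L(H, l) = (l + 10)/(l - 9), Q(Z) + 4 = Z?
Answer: -2043/20 ≈ -102.15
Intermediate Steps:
Q(Z) = -4 + Z
L(H, l) = (10 + l)/(-9 + l)
m(r) = -3 + r/2 (m(r) = -(6 + (-4 + 3)*r)/2 = -(6 - r)/2 = -3 + r/2)
(m(-11) + 122)/L(4, (-3 + 3)*(-7 - 4)) = ((-3 + (½)*(-11)) + 122)/(((10 + (-3 + 3)*(-7 - 4))/(-9 + (-3 + 3)*(-7 - 4)))) = ((-3 - 11/2) + 122)/(((10 + 0*(-11))/(-9 + 0*(-11)))) = (-17/2 + 122)/(((10 + 0)/(-9 + 0))) = 227/(2*((10/(-9)))) = 227/(2*((-⅑*10))) = 227/(2*(-10/9)) = (227/2)*(-9/10) = -2043/20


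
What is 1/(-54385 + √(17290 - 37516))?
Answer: -54385/2957748451 - I*√20226/2957748451 ≈ -1.8387e-5 - 4.8083e-8*I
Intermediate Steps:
1/(-54385 + √(17290 - 37516)) = 1/(-54385 + √(-20226)) = 1/(-54385 + I*√20226)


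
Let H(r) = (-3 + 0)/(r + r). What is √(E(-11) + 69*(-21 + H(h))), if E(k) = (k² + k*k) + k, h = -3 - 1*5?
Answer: I*√19281/4 ≈ 34.714*I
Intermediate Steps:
h = -8 (h = -3 - 5 = -8)
H(r) = -3/(2*r) (H(r) = -3*1/(2*r) = -3/(2*r))
E(k) = k + 2*k² (E(k) = (k² + k²) + k = 2*k² + k = k + 2*k²)
√(E(-11) + 69*(-21 + H(h))) = √(-11*(1 + 2*(-11)) + 69*(-21 - 3/2/(-8))) = √(-11*(1 - 22) + 69*(-21 - 3/2*(-⅛))) = √(-11*(-21) + 69*(-21 + 3/16)) = √(231 + 69*(-333/16)) = √(231 - 22977/16) = √(-19281/16) = I*√19281/4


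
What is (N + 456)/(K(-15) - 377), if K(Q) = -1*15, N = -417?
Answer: -39/392 ≈ -0.099490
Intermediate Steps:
K(Q) = -15
(N + 456)/(K(-15) - 377) = (-417 + 456)/(-15 - 377) = 39/(-392) = 39*(-1/392) = -39/392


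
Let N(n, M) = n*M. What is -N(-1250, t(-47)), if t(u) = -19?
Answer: -23750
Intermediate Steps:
N(n, M) = M*n
-N(-1250, t(-47)) = -(-19)*(-1250) = -1*23750 = -23750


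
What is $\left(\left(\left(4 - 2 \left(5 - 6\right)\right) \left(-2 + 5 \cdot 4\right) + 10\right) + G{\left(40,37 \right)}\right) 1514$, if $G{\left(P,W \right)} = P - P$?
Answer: $178652$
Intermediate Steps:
$G{\left(P,W \right)} = 0$
$\left(\left(\left(4 - 2 \left(5 - 6\right)\right) \left(-2 + 5 \cdot 4\right) + 10\right) + G{\left(40,37 \right)}\right) 1514 = \left(\left(\left(4 - 2 \left(5 - 6\right)\right) \left(-2 + 5 \cdot 4\right) + 10\right) + 0\right) 1514 = \left(\left(\left(4 - 2 \left(5 - 6\right)\right) \left(-2 + 20\right) + 10\right) + 0\right) 1514 = \left(\left(\left(4 - -2\right) 18 + 10\right) + 0\right) 1514 = \left(\left(\left(4 + 2\right) 18 + 10\right) + 0\right) 1514 = \left(\left(6 \cdot 18 + 10\right) + 0\right) 1514 = \left(\left(108 + 10\right) + 0\right) 1514 = \left(118 + 0\right) 1514 = 118 \cdot 1514 = 178652$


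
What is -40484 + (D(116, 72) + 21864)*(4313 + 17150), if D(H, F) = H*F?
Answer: 648485524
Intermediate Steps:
D(H, F) = F*H
-40484 + (D(116, 72) + 21864)*(4313 + 17150) = -40484 + (72*116 + 21864)*(4313 + 17150) = -40484 + (8352 + 21864)*21463 = -40484 + 30216*21463 = -40484 + 648526008 = 648485524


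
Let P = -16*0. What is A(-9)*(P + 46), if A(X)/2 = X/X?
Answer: 92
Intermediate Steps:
A(X) = 2 (A(X) = 2*(X/X) = 2*1 = 2)
P = 0
A(-9)*(P + 46) = 2*(0 + 46) = 2*46 = 92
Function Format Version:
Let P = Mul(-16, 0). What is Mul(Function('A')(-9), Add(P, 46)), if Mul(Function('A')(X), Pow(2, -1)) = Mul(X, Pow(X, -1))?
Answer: 92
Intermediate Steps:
Function('A')(X) = 2 (Function('A')(X) = Mul(2, Mul(X, Pow(X, -1))) = Mul(2, 1) = 2)
P = 0
Mul(Function('A')(-9), Add(P, 46)) = Mul(2, Add(0, 46)) = Mul(2, 46) = 92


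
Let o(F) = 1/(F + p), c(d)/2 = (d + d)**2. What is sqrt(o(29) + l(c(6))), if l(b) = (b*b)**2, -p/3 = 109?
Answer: sqrt(610945512505046)/298 ≈ 82944.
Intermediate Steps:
c(d) = 8*d**2 (c(d) = 2*(d + d)**2 = 2*(2*d)**2 = 2*(4*d**2) = 8*d**2)
p = -327 (p = -3*109 = -327)
l(b) = b**4 (l(b) = (b**2)**2 = b**4)
o(F) = 1/(-327 + F) (o(F) = 1/(F - 327) = 1/(-327 + F))
sqrt(o(29) + l(c(6))) = sqrt(1/(-327 + 29) + (8*6**2)**4) = sqrt(1/(-298) + (8*36)**4) = sqrt(-1/298 + 288**4) = sqrt(-1/298 + 6879707136) = sqrt(2050152726527/298) = sqrt(610945512505046)/298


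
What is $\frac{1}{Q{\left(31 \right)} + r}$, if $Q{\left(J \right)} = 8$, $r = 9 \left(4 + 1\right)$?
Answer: $\frac{1}{53} \approx 0.018868$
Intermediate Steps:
$r = 45$ ($r = 9 \cdot 5 = 45$)
$\frac{1}{Q{\left(31 \right)} + r} = \frac{1}{8 + 45} = \frac{1}{53}$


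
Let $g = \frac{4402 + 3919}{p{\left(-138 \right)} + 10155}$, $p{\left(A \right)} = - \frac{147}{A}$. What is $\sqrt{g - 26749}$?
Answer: $\frac{i \sqrt{5837956756141595}}{467179} \approx 163.55 i$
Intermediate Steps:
$g = \frac{382766}{467179}$ ($g = \frac{4402 + 3919}{- \frac{147}{-138} + 10155} = \frac{8321}{\left(-147\right) \left(- \frac{1}{138}\right) + 10155} = \frac{8321}{\frac{49}{46} + 10155} = \frac{8321}{\frac{467179}{46}} = 8321 \cdot \frac{46}{467179} = \frac{382766}{467179} \approx 0.81931$)
$\sqrt{g - 26749} = \sqrt{\frac{382766}{467179} - 26749} = \sqrt{- \frac{12496188305}{467179}} = \frac{i \sqrt{5837956756141595}}{467179}$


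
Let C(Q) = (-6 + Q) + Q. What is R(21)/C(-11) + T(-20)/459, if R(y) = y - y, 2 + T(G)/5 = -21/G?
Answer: -19/1836 ≈ -0.010349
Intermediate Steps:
T(G) = -10 - 105/G (T(G) = -10 + 5*(-21/G) = -10 - 105/G)
C(Q) = -6 + 2*Q
R(y) = 0
R(21)/C(-11) + T(-20)/459 = 0/(-6 + 2*(-11)) + (-10 - 105/(-20))/459 = 0/(-6 - 22) + (-10 - 105*(-1/20))*(1/459) = 0/(-28) + (-10 + 21/4)*(1/459) = 0*(-1/28) - 19/4*1/459 = 0 - 19/1836 = -19/1836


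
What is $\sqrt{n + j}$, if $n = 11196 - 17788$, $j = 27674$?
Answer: $\sqrt{21082} \approx 145.2$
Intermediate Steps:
$n = -6592$
$\sqrt{n + j} = \sqrt{-6592 + 27674} = \sqrt{21082}$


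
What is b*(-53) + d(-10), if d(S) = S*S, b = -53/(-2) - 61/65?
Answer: -163119/130 ≈ -1254.8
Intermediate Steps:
b = 3323/130 (b = -53*(-1/2) - 61*1/65 = 53/2 - 61/65 = 3323/130 ≈ 25.562)
d(S) = S**2
b*(-53) + d(-10) = (3323/130)*(-53) + (-10)**2 = -176119/130 + 100 = -163119/130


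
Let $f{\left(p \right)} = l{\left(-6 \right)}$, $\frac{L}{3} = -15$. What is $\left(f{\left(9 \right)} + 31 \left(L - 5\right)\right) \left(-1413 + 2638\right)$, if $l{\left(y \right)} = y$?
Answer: $-1906100$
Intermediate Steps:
$L = -45$ ($L = 3 \left(-15\right) = -45$)
$f{\left(p \right)} = -6$
$\left(f{\left(9 \right)} + 31 \left(L - 5\right)\right) \left(-1413 + 2638\right) = \left(-6 + 31 \left(-45 - 5\right)\right) \left(-1413 + 2638\right) = \left(-6 + 31 \left(-50\right)\right) 1225 = \left(-6 - 1550\right) 1225 = \left(-1556\right) 1225 = -1906100$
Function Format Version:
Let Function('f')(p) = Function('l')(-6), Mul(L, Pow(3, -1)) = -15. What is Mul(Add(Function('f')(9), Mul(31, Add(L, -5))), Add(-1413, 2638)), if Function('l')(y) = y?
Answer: -1906100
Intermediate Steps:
L = -45 (L = Mul(3, -15) = -45)
Function('f')(p) = -6
Mul(Add(Function('f')(9), Mul(31, Add(L, -5))), Add(-1413, 2638)) = Mul(Add(-6, Mul(31, Add(-45, -5))), Add(-1413, 2638)) = Mul(Add(-6, Mul(31, -50)), 1225) = Mul(Add(-6, -1550), 1225) = Mul(-1556, 1225) = -1906100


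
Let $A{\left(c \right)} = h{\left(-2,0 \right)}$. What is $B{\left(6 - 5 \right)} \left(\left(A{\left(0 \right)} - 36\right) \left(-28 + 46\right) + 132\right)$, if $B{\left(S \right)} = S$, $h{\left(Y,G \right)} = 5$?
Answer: $-426$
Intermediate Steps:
$A{\left(c \right)} = 5$
$B{\left(6 - 5 \right)} \left(\left(A{\left(0 \right)} - 36\right) \left(-28 + 46\right) + 132\right) = \left(6 - 5\right) \left(\left(5 - 36\right) \left(-28 + 46\right) + 132\right) = 1 \left(\left(-31\right) 18 + 132\right) = 1 \left(-558 + 132\right) = 1 \left(-426\right) = -426$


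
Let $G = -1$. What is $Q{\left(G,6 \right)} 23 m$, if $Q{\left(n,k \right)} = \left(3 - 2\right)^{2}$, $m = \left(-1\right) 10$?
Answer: $-230$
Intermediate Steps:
$m = -10$
$Q{\left(n,k \right)} = 1$ ($Q{\left(n,k \right)} = 1^{2} = 1$)
$Q{\left(G,6 \right)} 23 m = 1 \cdot 23 \left(-10\right) = 23 \left(-10\right) = -230$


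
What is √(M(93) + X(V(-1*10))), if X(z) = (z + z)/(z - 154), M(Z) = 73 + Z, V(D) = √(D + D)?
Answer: √14*√((913 - 12*I*√5)/(77 - I*√5)) ≈ 12.884 - 0.002252*I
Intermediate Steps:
V(D) = √2*√D (V(D) = √(2*D) = √2*√D)
X(z) = 2*z/(-154 + z) (X(z) = (2*z)/(-154 + z) = 2*z/(-154 + z))
√(M(93) + X(V(-1*10))) = √((73 + 93) + 2*(√2*√(-1*10))/(-154 + √2*√(-1*10))) = √(166 + 2*(√2*√(-10))/(-154 + √2*√(-10))) = √(166 + 2*(√2*(I*√10))/(-154 + √2*(I*√10))) = √(166 + 2*(2*I*√5)/(-154 + 2*I*√5)) = √(166 + 4*I*√5/(-154 + 2*I*√5))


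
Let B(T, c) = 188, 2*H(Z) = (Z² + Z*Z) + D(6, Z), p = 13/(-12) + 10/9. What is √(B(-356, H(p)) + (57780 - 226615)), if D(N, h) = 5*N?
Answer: I*√168647 ≈ 410.67*I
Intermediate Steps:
p = 1/36 (p = 13*(-1/12) + 10*(⅑) = -13/12 + 10/9 = 1/36 ≈ 0.027778)
H(Z) = 15 + Z² (H(Z) = ((Z² + Z*Z) + 5*6)/2 = ((Z² + Z²) + 30)/2 = (2*Z² + 30)/2 = (30 + 2*Z²)/2 = 15 + Z²)
√(B(-356, H(p)) + (57780 - 226615)) = √(188 + (57780 - 226615)) = √(188 - 168835) = √(-168647) = I*√168647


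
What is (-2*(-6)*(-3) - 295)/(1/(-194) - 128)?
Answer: 64214/24833 ≈ 2.5858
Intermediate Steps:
(-2*(-6)*(-3) - 295)/(1/(-194) - 128) = (12*(-3) - 295)/(-1/194 - 128) = (-36 - 295)/(-24833/194) = -331*(-194/24833) = 64214/24833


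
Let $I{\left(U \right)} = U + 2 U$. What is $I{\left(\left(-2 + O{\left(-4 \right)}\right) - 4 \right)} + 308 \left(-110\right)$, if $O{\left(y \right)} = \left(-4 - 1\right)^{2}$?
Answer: $-33823$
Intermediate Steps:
$O{\left(y \right)} = 25$ ($O{\left(y \right)} = \left(-5\right)^{2} = 25$)
$I{\left(U \right)} = 3 U$
$I{\left(\left(-2 + O{\left(-4 \right)}\right) - 4 \right)} + 308 \left(-110\right) = 3 \left(\left(-2 + 25\right) - 4\right) + 308 \left(-110\right) = 3 \left(23 - 4\right) - 33880 = 3 \cdot 19 - 33880 = 57 - 33880 = -33823$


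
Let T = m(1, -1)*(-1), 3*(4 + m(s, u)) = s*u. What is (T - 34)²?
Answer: 7921/9 ≈ 880.11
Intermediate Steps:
m(s, u) = -4 + s*u/3 (m(s, u) = -4 + (s*u)/3 = -4 + s*u/3)
T = 13/3 (T = (-4 + (⅓)*1*(-1))*(-1) = (-4 - ⅓)*(-1) = -13/3*(-1) = 13/3 ≈ 4.3333)
(T - 34)² = (13/3 - 34)² = (-89/3)² = 7921/9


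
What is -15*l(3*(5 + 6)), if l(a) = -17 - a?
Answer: 750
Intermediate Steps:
-15*l(3*(5 + 6)) = -15*(-17 - 3*(5 + 6)) = -15*(-17 - 3*11) = -15*(-17 - 1*33) = -15*(-17 - 33) = -15*(-50) = 750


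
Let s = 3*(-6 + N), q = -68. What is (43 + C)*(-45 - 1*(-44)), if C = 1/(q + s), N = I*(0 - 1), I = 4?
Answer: -4213/98 ≈ -42.990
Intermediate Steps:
N = -4 (N = 4*(0 - 1) = 4*(-1) = -4)
s = -30 (s = 3*(-6 - 4) = 3*(-10) = -30)
C = -1/98 (C = 1/(-68 - 30) = 1/(-98) = -1/98 ≈ -0.010204)
(43 + C)*(-45 - 1*(-44)) = (43 - 1/98)*(-45 - 1*(-44)) = 4213*(-45 + 44)/98 = (4213/98)*(-1) = -4213/98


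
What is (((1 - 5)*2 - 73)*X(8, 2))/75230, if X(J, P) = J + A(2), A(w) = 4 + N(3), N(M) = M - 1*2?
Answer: -1053/75230 ≈ -0.013997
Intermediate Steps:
N(M) = -2 + M (N(M) = M - 2 = -2 + M)
A(w) = 5 (A(w) = 4 + (-2 + 3) = 4 + 1 = 5)
X(J, P) = 5 + J (X(J, P) = J + 5 = 5 + J)
(((1 - 5)*2 - 73)*X(8, 2))/75230 = (((1 - 5)*2 - 73)*(5 + 8))/75230 = ((-4*2 - 73)*13)*(1/75230) = ((-8 - 73)*13)*(1/75230) = -81*13*(1/75230) = -1053*1/75230 = -1053/75230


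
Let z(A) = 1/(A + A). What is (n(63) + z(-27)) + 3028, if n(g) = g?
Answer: 166913/54 ≈ 3091.0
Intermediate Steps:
z(A) = 1/(2*A)
(n(63) + z(-27)) + 3028 = (63 + (½)/(-27)) + 3028 = (63 + (½)*(-1/27)) + 3028 = (63 - 1/54) + 3028 = 3401/54 + 3028 = 166913/54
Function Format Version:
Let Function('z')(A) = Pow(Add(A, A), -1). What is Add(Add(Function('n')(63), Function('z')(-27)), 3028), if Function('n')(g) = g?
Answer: Rational(166913, 54) ≈ 3091.0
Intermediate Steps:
Function('z')(A) = Mul(Rational(1, 2), Pow(A, -1)) (Function('z')(A) = Pow(Mul(2, A), -1) = Mul(Rational(1, 2), Pow(A, -1)))
Add(Add(Function('n')(63), Function('z')(-27)), 3028) = Add(Add(63, Mul(Rational(1, 2), Pow(-27, -1))), 3028) = Add(Add(63, Mul(Rational(1, 2), Rational(-1, 27))), 3028) = Add(Add(63, Rational(-1, 54)), 3028) = Add(Rational(3401, 54), 3028) = Rational(166913, 54)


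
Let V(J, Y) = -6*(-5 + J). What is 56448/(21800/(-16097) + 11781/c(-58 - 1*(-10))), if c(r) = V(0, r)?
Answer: 9086434560/62994919 ≈ 144.24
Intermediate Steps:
V(J, Y) = 30 - 6*J
c(r) = 30 (c(r) = 30 - 6*0 = 30 + 0 = 30)
56448/(21800/(-16097) + 11781/c(-58 - 1*(-10))) = 56448/(21800/(-16097) + 11781/30) = 56448/(21800*(-1/16097) + 11781*(1/30)) = 56448/(-21800/16097 + 3927/10) = 56448/(62994919/160970) = 56448*(160970/62994919) = 9086434560/62994919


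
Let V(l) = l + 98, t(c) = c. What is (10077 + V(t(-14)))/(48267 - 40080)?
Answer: 3387/2729 ≈ 1.2411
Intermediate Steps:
V(l) = 98 + l
(10077 + V(t(-14)))/(48267 - 40080) = (10077 + (98 - 14))/(48267 - 40080) = (10077 + 84)/8187 = 10161*(1/8187) = 3387/2729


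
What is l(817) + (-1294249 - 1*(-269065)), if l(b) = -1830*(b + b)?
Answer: -4015404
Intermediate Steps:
l(b) = -3660*b
l(817) + (-1294249 - 1*(-269065)) = -3660*817 + (-1294249 - 1*(-269065)) = -2990220 + (-1294249 + 269065) = -2990220 - 1025184 = -4015404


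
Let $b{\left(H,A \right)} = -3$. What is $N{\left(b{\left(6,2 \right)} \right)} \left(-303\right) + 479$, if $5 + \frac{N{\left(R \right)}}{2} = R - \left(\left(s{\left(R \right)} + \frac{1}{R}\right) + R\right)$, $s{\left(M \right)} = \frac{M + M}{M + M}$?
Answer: $3913$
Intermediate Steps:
$s{\left(M \right)} = 1$ ($s{\left(M \right)} = \frac{2 M}{2 M} = 2 M \frac{1}{2 M} = 1$)
$N{\left(R \right)} = -12 - \frac{2}{R}$ ($N{\left(R \right)} = -10 + 2 \left(R - \left(\left(1 + \frac{1}{R}\right) + R\right)\right) = -10 + 2 \left(R - \left(1 + R + \frac{1}{R}\right)\right) = -10 + 2 \left(-1 - \frac{1}{R}\right) = -10 - \left(2 + \frac{2}{R}\right) = -12 - \frac{2}{R}$)
$N{\left(b{\left(6,2 \right)} \right)} \left(-303\right) + 479 = \left(-12 - \frac{2}{-3}\right) \left(-303\right) + 479 = \left(-12 - - \frac{2}{3}\right) \left(-303\right) + 479 = \left(-12 + \frac{2}{3}\right) \left(-303\right) + 479 = \left(- \frac{34}{3}\right) \left(-303\right) + 479 = 3434 + 479 = 3913$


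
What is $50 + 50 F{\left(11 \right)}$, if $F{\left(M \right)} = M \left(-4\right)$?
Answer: $-2150$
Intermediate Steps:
$F{\left(M \right)} = - 4 M$
$50 + 50 F{\left(11 \right)} = 50 + 50 \left(\left(-4\right) 11\right) = 50 + 50 \left(-44\right) = 50 - 2200 = -2150$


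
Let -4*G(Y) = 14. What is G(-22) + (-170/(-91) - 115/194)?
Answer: -19637/8827 ≈ -2.2247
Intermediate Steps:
G(Y) = -7/2 (G(Y) = -1/4*14 = -7/2)
G(-22) + (-170/(-91) - 115/194) = -7/2 + (-170/(-91) - 115/194) = -7/2 + (-170*(-1/91) - 115*1/194) = -7/2 + (170/91 - 115/194) = -7/2 + 22515/17654 = -19637/8827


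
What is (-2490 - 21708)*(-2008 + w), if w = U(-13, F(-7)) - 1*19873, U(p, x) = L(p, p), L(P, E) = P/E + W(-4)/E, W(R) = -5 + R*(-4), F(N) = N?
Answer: 6883145298/13 ≈ 5.2947e+8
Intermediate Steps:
W(R) = -5 - 4*R
L(P, E) = 11/E + P/E (L(P, E) = P/E + (-5 - 4*(-4))/E = P/E + (-5 + 16)/E = P/E + 11/E = 11/E + P/E)
U(p, x) = (11 + p)/p
w = -258347/13 (w = (11 - 13)/(-13) - 1*19873 = -1/13*(-2) - 19873 = 2/13 - 19873 = -258347/13 ≈ -19873.)
(-2490 - 21708)*(-2008 + w) = (-2490 - 21708)*(-2008 - 258347/13) = -24198*(-284451/13) = 6883145298/13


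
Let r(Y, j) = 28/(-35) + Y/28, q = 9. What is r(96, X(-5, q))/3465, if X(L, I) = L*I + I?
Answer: 92/121275 ≈ 0.00075861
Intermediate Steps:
X(L, I) = I + I*L (X(L, I) = I*L + I = I + I*L)
r(Y, j) = -⅘ + Y/28 (r(Y, j) = 28*(-1/35) + Y*(1/28) = -⅘ + Y/28)
r(96, X(-5, q))/3465 = (-⅘ + (1/28)*96)/3465 = (-⅘ + 24/7)*(1/3465) = (92/35)*(1/3465) = 92/121275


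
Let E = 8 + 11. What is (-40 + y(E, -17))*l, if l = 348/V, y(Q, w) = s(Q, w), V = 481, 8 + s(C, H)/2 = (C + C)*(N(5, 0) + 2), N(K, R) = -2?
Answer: -19488/481 ≈ -40.516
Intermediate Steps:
E = 19
s(C, H) = -16 (s(C, H) = -16 + 2*((C + C)*(-2 + 2)) = -16 + 2*((2*C)*0) = -16 + 2*0 = -16 + 0 = -16)
y(Q, w) = -16
l = 348/481 ≈ 0.72349
(-40 + y(E, -17))*l = (-40 - 16)*(348/481) = -56*348/481 = -19488/481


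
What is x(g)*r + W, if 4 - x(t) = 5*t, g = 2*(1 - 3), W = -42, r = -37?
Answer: -930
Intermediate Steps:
g = -4 (g = 2*(-2) = -4)
x(t) = 4 - 5*t
x(g)*r + W = (4 - 5*(-4))*(-37) - 42 = (4 + 20)*(-37) - 42 = 24*(-37) - 42 = -888 - 42 = -930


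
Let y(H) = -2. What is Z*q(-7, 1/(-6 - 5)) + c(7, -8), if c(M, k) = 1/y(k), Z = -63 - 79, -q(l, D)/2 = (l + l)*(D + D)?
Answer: 15893/22 ≈ 722.41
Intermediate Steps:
q(l, D) = -8*D*l (q(l, D) = -2*(l + l)*(D + D) = -2*2*l*2*D = -8*D*l)
Z = -142
c(M, k) = -½ (c(M, k) = 1/(-2) = -½)
Z*q(-7, 1/(-6 - 5)) + c(7, -8) = -(-1136)*(-7)/(-6 - 5) - ½ = -(-1136)*(-7)/(-11) - ½ = -(-1136)*(-1)*(-7)/11 - ½ = -142*(-56/11) - ½ = 7952/11 - ½ = 15893/22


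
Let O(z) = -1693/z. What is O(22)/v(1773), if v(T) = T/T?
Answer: -1693/22 ≈ -76.955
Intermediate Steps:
v(T) = 1
O(22)/v(1773) = -1693/22/1 = -1693*1/22*1 = -1693/22*1 = -1693/22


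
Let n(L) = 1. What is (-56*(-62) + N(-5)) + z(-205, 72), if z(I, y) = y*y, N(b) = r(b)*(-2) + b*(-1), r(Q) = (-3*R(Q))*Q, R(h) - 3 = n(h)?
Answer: 8541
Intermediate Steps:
R(h) = 4 (R(h) = 3 + 1 = 4)
r(Q) = -12*Q (r(Q) = (-3*4)*Q = -12*Q)
N(b) = 23*b (N(b) = -12*b*(-2) + b*(-1) = 24*b - b = 23*b)
z(I, y) = y²
(-56*(-62) + N(-5)) + z(-205, 72) = (-56*(-62) + 23*(-5)) + 72² = (3472 - 115) + 5184 = 3357 + 5184 = 8541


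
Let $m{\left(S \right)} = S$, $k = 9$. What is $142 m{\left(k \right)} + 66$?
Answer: $1344$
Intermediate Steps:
$142 m{\left(k \right)} + 66 = 142 \cdot 9 + 66 = 1278 + 66 = 1344$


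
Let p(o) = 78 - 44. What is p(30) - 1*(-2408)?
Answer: 2442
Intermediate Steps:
p(o) = 34
p(30) - 1*(-2408) = 34 - 1*(-2408) = 34 + 2408 = 2442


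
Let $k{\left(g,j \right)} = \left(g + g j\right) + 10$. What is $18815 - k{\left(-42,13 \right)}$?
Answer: $19393$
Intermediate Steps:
$k{\left(g,j \right)} = 10 + g + g j$
$18815 - k{\left(-42,13 \right)} = 18815 - \left(10 - 42 - 546\right) = 18815 - -578 = 18815 + 578 = 19393$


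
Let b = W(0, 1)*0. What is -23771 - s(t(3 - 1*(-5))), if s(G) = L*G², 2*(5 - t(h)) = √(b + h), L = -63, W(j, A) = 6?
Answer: -22070 - 630*√2 ≈ -22961.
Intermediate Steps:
b = 0 (b = 6*0 = 0)
t(h) = 5 - √h/2 (t(h) = 5 - √(0 + h)/2 = 5 - √h/2)
s(G) = -63*G²
-23771 - s(t(3 - 1*(-5))) = -23771 - (-63)*(5 - √(3 - 1*(-5))/2)² = -23771 - (-63)*(5 - √(3 + 5)/2)² = -23771 - (-63)*(5 - √2)² = -23771 + 63*(5 - √2)²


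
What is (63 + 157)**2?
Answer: 48400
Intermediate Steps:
(63 + 157)**2 = 220**2 = 48400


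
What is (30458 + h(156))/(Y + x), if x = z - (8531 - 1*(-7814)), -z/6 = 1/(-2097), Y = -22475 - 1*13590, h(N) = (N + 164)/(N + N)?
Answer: -138390583/238124822 ≈ -0.58117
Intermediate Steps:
h(N) = (164 + N)/(2*N) (h(N) = (164 + N)/((2*N)) = (164 + N)*(1/(2*N)) = (164 + N)/(2*N))
Y = -36065 (Y = -22475 - 13590 = -36065)
z = 2/699 (z = -6/(-2097) = -6*(-1/2097) = 2/699 ≈ 0.0028612)
x = -11425153/699 (x = 2/699 - (8531 - 1*(-7814)) = 2/699 - (8531 + 7814) = 2/699 - 1*16345 = 2/699 - 16345 = -11425153/699 ≈ -16345.)
(30458 + h(156))/(Y + x) = (30458 + (½)*(164 + 156)/156)/(-36065 - 11425153/699) = (30458 + (½)*(1/156)*320)/(-36634588/699) = (30458 + 40/39)*(-699/36634588) = (1187902/39)*(-699/36634588) = -138390583/238124822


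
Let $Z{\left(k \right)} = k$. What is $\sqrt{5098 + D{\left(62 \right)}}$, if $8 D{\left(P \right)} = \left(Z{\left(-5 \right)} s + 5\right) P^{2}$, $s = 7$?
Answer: $11 i \sqrt{77} \approx 96.525 i$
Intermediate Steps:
$D{\left(P \right)} = - \frac{15 P^{2}}{4}$ ($D{\left(P \right)} = \frac{\left(\left(-5\right) 7 + 5\right) P^{2}}{8} = \frac{\left(-35 + 5\right) P^{2}}{8} = \frac{\left(-30\right) P^{2}}{8} = - \frac{15 P^{2}}{4}$)
$\sqrt{5098 + D{\left(62 \right)}} = \sqrt{5098 - \frac{15 \cdot 62^{2}}{4}} = \sqrt{5098 - 14415} = \sqrt{-9317} = 11 i \sqrt{77}$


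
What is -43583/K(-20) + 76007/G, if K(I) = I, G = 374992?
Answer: 4086199119/1874960 ≈ 2179.4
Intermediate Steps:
-43583/K(-20) + 76007/G = -43583/(-20) + 76007/374992 = -43583*(-1/20) + 76007*(1/374992) = 43583/20 + 76007/374992 = 4086199119/1874960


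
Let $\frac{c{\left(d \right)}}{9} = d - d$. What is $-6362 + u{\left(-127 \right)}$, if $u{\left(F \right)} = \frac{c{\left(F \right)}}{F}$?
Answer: $-6362$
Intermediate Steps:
$c{\left(d \right)} = 0$ ($c{\left(d \right)} = 9 \left(d - d\right) = 9 \cdot 0 = 0$)
$u{\left(F \right)} = 0$ ($u{\left(F \right)} = \frac{0}{F} = 0$)
$-6362 + u{\left(-127 \right)} = -6362 + 0 = -6362$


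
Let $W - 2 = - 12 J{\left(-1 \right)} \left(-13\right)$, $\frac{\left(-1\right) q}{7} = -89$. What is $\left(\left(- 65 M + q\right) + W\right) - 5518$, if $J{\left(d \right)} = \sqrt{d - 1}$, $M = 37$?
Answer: $-7298 + 156 i \sqrt{2} \approx -7298.0 + 220.62 i$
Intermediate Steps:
$q = 623$ ($q = \left(-7\right) \left(-89\right) = 623$)
$J{\left(d \right)} = \sqrt{-1 + d}$
$W = 2 + 156 i \sqrt{2}$ ($W = 2 + - 12 \sqrt{-1 - 1} \left(-13\right) = 2 + - 12 \sqrt{-2} \left(-13\right) = 2 + - 12 i \sqrt{2} \left(-13\right) = 2 + 156 i \sqrt{2} \approx 2.0 + 220.62 i$)
$\left(\left(- 65 M + q\right) + W\right) - 5518 = \left(\left(\left(-65\right) 37 + 623\right) + \left(2 + 156 i \sqrt{2}\right)\right) - 5518 = \left(\left(-2405 + 623\right) + \left(2 + 156 i \sqrt{2}\right)\right) - 5518 = \left(-1782 + \left(2 + 156 i \sqrt{2}\right)\right) - 5518 = \left(-1780 + 156 i \sqrt{2}\right) - 5518 = -7298 + 156 i \sqrt{2}$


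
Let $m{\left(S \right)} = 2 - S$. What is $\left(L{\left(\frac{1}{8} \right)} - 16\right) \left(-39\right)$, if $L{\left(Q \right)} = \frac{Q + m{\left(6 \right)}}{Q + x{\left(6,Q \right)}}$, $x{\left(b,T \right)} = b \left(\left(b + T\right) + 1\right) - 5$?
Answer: $\frac{63427}{101} \approx 627.99$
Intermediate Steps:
$x{\left(b,T \right)} = -5 + b \left(1 + T + b\right)$ ($x{\left(b,T \right)} = b \left(\left(T + b\right) + 1\right) - 5 = b \left(1 + T + b\right) - 5 = -5 + b \left(1 + T + b\right)$)
$L{\left(Q \right)} = \frac{-4 + Q}{37 + 7 Q}$ ($L{\left(Q \right)} = \frac{Q + \left(2 - 6\right)}{Q + \left(-5 + 6 + 6^{2} + Q 6\right)} = \frac{Q + \left(2 - 6\right)}{Q + \left(-5 + 6 + 36 + 6 Q\right)} = \frac{Q - 4}{Q + \left(37 + 6 Q\right)} = \frac{-4 + Q}{37 + 7 Q}$)
$\left(L{\left(\frac{1}{8} \right)} - 16\right) \left(-39\right) = \left(\frac{-4 + \frac{1}{8}}{37 + \frac{7}{8}} - 16\right) \left(-39\right) = \left(\frac{-4 + \frac{1}{8}}{37 + 7 \cdot \frac{1}{8}} - 16\right) \left(-39\right) = \left(\frac{1}{37 + \frac{7}{8}} \left(- \frac{31}{8}\right) - 16\right) \left(-39\right) = \left(\frac{1}{\frac{303}{8}} \left(- \frac{31}{8}\right) - 16\right) \left(-39\right) = \left(\frac{8}{303} \left(- \frac{31}{8}\right) - 16\right) \left(-39\right) = \left(- \frac{31}{303} - 16\right) \left(-39\right) = \left(- \frac{4879}{303}\right) \left(-39\right) = \frac{63427}{101}$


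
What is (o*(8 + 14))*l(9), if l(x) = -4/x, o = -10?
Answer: 880/9 ≈ 97.778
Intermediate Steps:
(o*(8 + 14))*l(9) = (-10*(8 + 14))*(-4/9) = (-10*22)*(-4*⅑) = -220*(-4/9) = 880/9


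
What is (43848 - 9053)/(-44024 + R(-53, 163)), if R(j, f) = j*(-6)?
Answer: -34795/43706 ≈ -0.79611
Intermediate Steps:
R(j, f) = -6*j
(43848 - 9053)/(-44024 + R(-53, 163)) = (43848 - 9053)/(-44024 - 6*(-53)) = 34795/(-44024 + 318) = 34795/(-43706) = 34795*(-1/43706) = -34795/43706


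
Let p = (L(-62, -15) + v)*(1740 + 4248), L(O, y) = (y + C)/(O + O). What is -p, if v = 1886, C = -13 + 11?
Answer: -350119857/31 ≈ -1.1294e+7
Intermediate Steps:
C = -2
L(O, y) = (-2 + y)/(2*O) (L(O, y) = (y - 2)/(O + O) = (-2 + y)/((2*O)) = (-2 + y)*(1/(2*O)) = (-2 + y)/(2*O))
p = 350119857/31 (p = ((½)*(-2 - 15)/(-62) + 1886)*(1740 + 4248) = ((½)*(-1/62)*(-17) + 1886)*5988 = (17/124 + 1886)*5988 = (233881/124)*5988 = 350119857/31 ≈ 1.1294e+7)
-p = -1*350119857/31 = -350119857/31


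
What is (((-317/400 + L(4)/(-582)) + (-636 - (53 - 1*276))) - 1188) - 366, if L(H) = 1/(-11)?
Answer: -2519561317/1280400 ≈ -1967.8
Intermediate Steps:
L(H) = -1/11
(((-317/400 + L(4)/(-582)) + (-636 - (53 - 1*276))) - 1188) - 366 = (((-317/400 - 1/11/(-582)) + (-636 - (53 - 1*276))) - 1188) - 366 = (((-317*1/400 - 1/11*(-1/582)) + (-636 - (53 - 276))) - 1188) - 366 = (((-317/400 + 1/6402) + (-636 - 1*(-223))) - 1188) - 366 = ((-1014517/1280400 + (-636 + 223)) - 1188) - 366 = ((-1014517/1280400 - 413) - 1188) - 366 = (-529819717/1280400 - 1188) - 366 = -2050934917/1280400 - 366 = -2519561317/1280400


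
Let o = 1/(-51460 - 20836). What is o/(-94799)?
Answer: 1/6853588504 ≈ 1.4591e-10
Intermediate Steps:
o = -1/72296 (o = 1/(-72296) = -1/72296 ≈ -1.3832e-5)
o/(-94799) = -1/72296/(-94799) = -1/72296*(-1/94799) = 1/6853588504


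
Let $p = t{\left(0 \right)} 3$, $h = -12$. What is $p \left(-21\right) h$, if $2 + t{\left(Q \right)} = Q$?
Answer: $-1512$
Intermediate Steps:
$t{\left(Q \right)} = -2 + Q$
$p = -6$ ($p = \left(-2 + 0\right) 3 = \left(-2\right) 3 = -6$)
$p \left(-21\right) h = \left(-6\right) \left(-21\right) \left(-12\right) = 126 \left(-12\right) = -1512$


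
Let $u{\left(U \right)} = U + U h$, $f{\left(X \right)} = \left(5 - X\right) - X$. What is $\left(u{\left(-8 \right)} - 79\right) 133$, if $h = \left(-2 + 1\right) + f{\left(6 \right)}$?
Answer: $-3059$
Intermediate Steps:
$f{\left(X \right)} = 5 - 2 X$
$h = -8$ ($h = \left(-2 + 1\right) + \left(5 - 12\right) = -1 + \left(5 - 12\right) = -1 - 7 = -8$)
$u{\left(U \right)} = - 7 U$ ($u{\left(U \right)} = U + U \left(-8\right) = U - 8 U = - 7 U$)
$\left(u{\left(-8 \right)} - 79\right) 133 = \left(\left(-7\right) \left(-8\right) - 79\right) 133 = \left(56 - 79\right) 133 = \left(-23\right) 133 = -3059$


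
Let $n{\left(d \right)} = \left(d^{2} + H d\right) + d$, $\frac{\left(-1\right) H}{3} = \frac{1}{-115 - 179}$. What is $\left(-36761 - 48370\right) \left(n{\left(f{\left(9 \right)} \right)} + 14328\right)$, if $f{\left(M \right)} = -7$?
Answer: $- \frac{17126569449}{14} \approx -1.2233 \cdot 10^{9}$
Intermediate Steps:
$H = \frac{1}{98}$ ($H = - \frac{3}{-115 - 179} = - \frac{3}{-294} = \left(-3\right) \left(- \frac{1}{294}\right) = \frac{1}{98} \approx 0.010204$)
$n{\left(d \right)} = d^{2} + \frac{99 d}{98}$ ($n{\left(d \right)} = \left(d^{2} + \frac{d}{98}\right) + d = d^{2} + \frac{99 d}{98}$)
$\left(-36761 - 48370\right) \left(n{\left(f{\left(9 \right)} \right)} + 14328\right) = \left(-36761 - 48370\right) \left(\frac{1}{98} \left(-7\right) \left(99 + 98 \left(-7\right)\right) + 14328\right) = - 85131 \left(\frac{1}{98} \left(-7\right) \left(99 - 686\right) + 14328\right) = - 85131 \left(\frac{1}{98} \left(-7\right) \left(-587\right) + 14328\right) = - 85131 \left(\frac{587}{14} + 14328\right) = \left(-85131\right) \frac{201179}{14} = - \frac{17126569449}{14}$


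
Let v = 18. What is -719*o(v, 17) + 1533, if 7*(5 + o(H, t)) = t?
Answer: 23673/7 ≈ 3381.9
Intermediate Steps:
o(H, t) = -5 + t/7
-719*o(v, 17) + 1533 = -719*(-5 + (1/7)*17) + 1533 = -719*(-5 + 17/7) + 1533 = -719*(-18/7) + 1533 = 12942/7 + 1533 = 23673/7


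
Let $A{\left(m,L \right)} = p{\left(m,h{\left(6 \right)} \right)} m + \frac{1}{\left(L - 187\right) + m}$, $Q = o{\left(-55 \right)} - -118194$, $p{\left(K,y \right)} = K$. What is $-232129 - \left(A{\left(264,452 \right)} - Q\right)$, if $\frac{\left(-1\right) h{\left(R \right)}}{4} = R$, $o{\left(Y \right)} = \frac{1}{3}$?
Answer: $- \frac{291421871}{1587} \approx -1.8363 \cdot 10^{5}$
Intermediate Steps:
$o{\left(Y \right)} = \frac{1}{3}$
$h{\left(R \right)} = - 4 R$
$Q = \frac{354583}{3}$ ($Q = \frac{1}{3} - -118194 = \frac{1}{3} + 118194 = \frac{354583}{3} \approx 1.1819 \cdot 10^{5}$)
$A{\left(m,L \right)} = m^{2} + \frac{1}{-187 + L + m}$ ($A{\left(m,L \right)} = m m + \frac{1}{\left(L - 187\right) + m} = m^{2} + \frac{1}{\left(L - 187\right) + m} = m^{2} + \frac{1}{\left(-187 + L\right) + m} = m^{2} + \frac{1}{-187 + L + m}$)
$-232129 - \left(A{\left(264,452 \right)} - Q\right) = -232129 - \left(\frac{1 + 264^{3} - 187 \cdot 264^{2} + 452 \cdot 264^{2}}{-187 + 452 + 264} - \frac{354583}{3}\right) = -232129 - \left(\frac{1 + 18399744 - 13033152 + 452 \cdot 69696}{529} - \frac{354583}{3}\right) = -232129 - \left(\frac{1 + 18399744 - 13033152 + 31502592}{529} - \frac{354583}{3}\right) = -232129 - \left(\frac{1}{529} \cdot 36869185 - \frac{354583}{3}\right) = -232129 - \left(\frac{36869185}{529} - \frac{354583}{3}\right) = -232129 - - \frac{76966852}{1587} = -232129 + \frac{76966852}{1587} = - \frac{291421871}{1587}$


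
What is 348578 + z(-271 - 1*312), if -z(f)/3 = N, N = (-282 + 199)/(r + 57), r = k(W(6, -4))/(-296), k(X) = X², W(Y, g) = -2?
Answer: 1469971852/4217 ≈ 3.4858e+5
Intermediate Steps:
r = -1/74 (r = (-2)²/(-296) = 4*(-1/296) = -1/74 ≈ -0.013514)
N = -6142/4217 (N = (-282 + 199)/(-1/74 + 57) = -83/4217/74 = -83*74/4217 = -6142/4217 ≈ -1.4565)
z(f) = 18426/4217 (z(f) = -3*(-6142/4217) = 18426/4217)
348578 + z(-271 - 1*312) = 348578 + 18426/4217 = 1469971852/4217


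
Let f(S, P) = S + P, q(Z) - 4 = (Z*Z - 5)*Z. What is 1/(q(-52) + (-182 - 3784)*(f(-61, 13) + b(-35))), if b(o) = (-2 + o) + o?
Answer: 1/335576 ≈ 2.9800e-6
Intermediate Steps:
q(Z) = 4 + Z*(-5 + Z**2) (q(Z) = 4 + (Z*Z - 5)*Z = 4 + (Z**2 - 5)*Z = 4 + (-5 + Z**2)*Z = 4 + Z*(-5 + Z**2))
b(o) = -2 + 2*o
f(S, P) = P + S
1/(q(-52) + (-182 - 3784)*(f(-61, 13) + b(-35))) = 1/((4 + (-52)**3 - 5*(-52)) + (-182 - 3784)*((13 - 61) + (-2 + 2*(-35)))) = 1/((4 - 140608 + 260) - 3966*(-48 + (-2 - 70))) = 1/(-140344 - 3966*(-48 - 72)) = 1/(-140344 - 3966*(-120)) = 1/(-140344 + 475920) = 1/335576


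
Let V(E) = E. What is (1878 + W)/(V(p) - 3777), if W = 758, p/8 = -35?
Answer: -2636/4057 ≈ -0.64974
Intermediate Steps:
p = -280 (p = 8*(-35) = -280)
(1878 + W)/(V(p) - 3777) = (1878 + 758)/(-280 - 3777) = 2636/(-4057) = 2636*(-1/4057) = -2636/4057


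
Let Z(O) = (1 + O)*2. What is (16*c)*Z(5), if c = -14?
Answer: -2688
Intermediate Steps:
Z(O) = 2 + 2*O
(16*c)*Z(5) = (16*(-14))*(2 + 2*5) = -224*(2 + 10) = -224*12 = -2688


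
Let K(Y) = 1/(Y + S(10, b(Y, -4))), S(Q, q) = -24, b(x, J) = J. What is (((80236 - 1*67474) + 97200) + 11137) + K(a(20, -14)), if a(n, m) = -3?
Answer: 3269672/27 ≈ 1.2110e+5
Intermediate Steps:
K(Y) = 1/(-24 + Y) (K(Y) = 1/(Y - 24) = 1/(-24 + Y))
(((80236 - 1*67474) + 97200) + 11137) + K(a(20, -14)) = (((80236 - 1*67474) + 97200) + 11137) + 1/(-24 - 3) = (((80236 - 67474) + 97200) + 11137) + 1/(-27) = ((12762 + 97200) + 11137) - 1/27 = (109962 + 11137) - 1/27 = 121099 - 1/27 = 3269672/27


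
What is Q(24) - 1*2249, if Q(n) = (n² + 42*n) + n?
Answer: -641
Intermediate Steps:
Q(n) = n² + 43*n
Q(24) - 1*2249 = 24*(43 + 24) - 1*2249 = 24*67 - 2249 = 1608 - 2249 = -641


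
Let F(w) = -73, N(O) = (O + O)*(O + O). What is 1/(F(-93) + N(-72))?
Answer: 1/20663 ≈ 4.8396e-5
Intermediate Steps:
N(O) = 4*O² (N(O) = (2*O)*(2*O) = 4*O²)
1/(F(-93) + N(-72)) = 1/(-73 + 4*(-72)²) = 1/(-73 + 4*5184) = 1/(-73 + 20736) = 1/20663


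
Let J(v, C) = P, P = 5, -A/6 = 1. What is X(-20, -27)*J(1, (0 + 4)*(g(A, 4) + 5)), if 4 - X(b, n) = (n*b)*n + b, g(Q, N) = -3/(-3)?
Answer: 73020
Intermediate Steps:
A = -6 (A = -6*1 = -6)
g(Q, N) = 1 (g(Q, N) = -3*(-⅓) = 1)
J(v, C) = 5
X(b, n) = 4 - b - b*n² (X(b, n) = 4 - ((n*b)*n + b) = 4 - ((b*n)*n + b) = 4 - (b*n² + b) = 4 - (b + b*n²) = 4 + (-b - b*n²) = 4 - b - b*n²)
X(-20, -27)*J(1, (0 + 4)*(g(A, 4) + 5)) = (4 - 1*(-20) - 1*(-20)*(-27)²)*5 = (4 + 20 - 1*(-20)*729)*5 = (4 + 20 + 14580)*5 = 14604*5 = 73020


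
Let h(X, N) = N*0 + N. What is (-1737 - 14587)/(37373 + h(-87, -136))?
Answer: -16324/37237 ≈ -0.43838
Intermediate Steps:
h(X, N) = N (h(X, N) = 0 + N = N)
(-1737 - 14587)/(37373 + h(-87, -136)) = (-1737 - 14587)/(37373 - 136) = -16324/37237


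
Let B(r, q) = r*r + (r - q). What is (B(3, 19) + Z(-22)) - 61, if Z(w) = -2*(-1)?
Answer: -66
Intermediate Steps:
B(r, q) = r + r**2 - q (B(r, q) = r**2 + (r - q) = r + r**2 - q)
Z(w) = 2
(B(3, 19) + Z(-22)) - 61 = ((3 + 3**2 - 1*19) + 2) - 61 = ((3 + 9 - 19) + 2) - 61 = (-7 + 2) - 61 = -5 - 61 = -66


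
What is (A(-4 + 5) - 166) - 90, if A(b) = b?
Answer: -255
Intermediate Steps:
(A(-4 + 5) - 166) - 90 = ((-4 + 5) - 166) - 90 = (1 - 166) - 90 = -165 - 90 = -255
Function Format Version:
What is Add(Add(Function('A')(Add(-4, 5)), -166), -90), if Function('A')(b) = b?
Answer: -255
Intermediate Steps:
Add(Add(Function('A')(Add(-4, 5)), -166), -90) = Add(Add(Add(-4, 5), -166), -90) = Add(Add(1, -166), -90) = Add(-165, -90) = -255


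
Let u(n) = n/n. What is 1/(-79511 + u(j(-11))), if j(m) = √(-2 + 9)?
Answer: -1/79510 ≈ -1.2577e-5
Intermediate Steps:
j(m) = √7
u(n) = 1
1/(-79511 + u(j(-11))) = 1/(-79511 + 1) = 1/(-79510) = -1/79510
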